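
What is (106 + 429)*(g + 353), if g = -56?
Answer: 158895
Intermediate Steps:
(106 + 429)*(g + 353) = (106 + 429)*(-56 + 353) = 535*297 = 158895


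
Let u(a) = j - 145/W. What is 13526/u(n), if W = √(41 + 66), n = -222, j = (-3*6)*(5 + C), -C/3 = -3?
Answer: -364715064/6773903 + 1961270*√107/6773903 ≈ -50.846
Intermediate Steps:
C = 9 (C = -3*(-3) = 9)
j = -252 (j = (-3*6)*(5 + 9) = -18*14 = -252)
W = √107 ≈ 10.344
u(a) = -252 - 145*√107/107 (u(a) = -252 - 145/(√107) = -252 - 145*√107/107)
13526/u(n) = 13526/(-252 - 145*√107/107)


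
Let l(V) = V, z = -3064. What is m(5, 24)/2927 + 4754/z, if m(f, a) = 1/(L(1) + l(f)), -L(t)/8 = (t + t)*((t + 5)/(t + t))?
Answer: -299173129/192819052 ≈ -1.5516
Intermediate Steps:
L(t) = -40 - 8*t (L(t) = -8*(t + t)*(t + 5)/(t + t) = -8*2*t*(5 + t)/((2*t)) = -8*2*t*(5 + t)*(1/(2*t)) = -8*2*t*(5 + t)/(2*t) = -8*(5 + t) = -40 - 8*t)
m(f, a) = 1/(-48 + f) (m(f, a) = 1/((-40 - 8*1) + f) = 1/((-40 - 8) + f) = 1/(-48 + f))
m(5, 24)/2927 + 4754/z = 1/((-48 + 5)*2927) + 4754/(-3064) = (1/2927)/(-43) + 4754*(-1/3064) = -1/43*1/2927 - 2377/1532 = -1/125861 - 2377/1532 = -299173129/192819052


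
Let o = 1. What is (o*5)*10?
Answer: 50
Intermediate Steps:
(o*5)*10 = (1*5)*10 = 5*10 = 50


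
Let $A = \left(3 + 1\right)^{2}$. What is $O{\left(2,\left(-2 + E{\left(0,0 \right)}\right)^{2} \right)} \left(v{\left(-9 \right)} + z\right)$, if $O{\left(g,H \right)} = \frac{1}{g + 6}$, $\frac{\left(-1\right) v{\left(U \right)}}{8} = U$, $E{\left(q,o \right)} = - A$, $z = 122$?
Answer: $\frac{97}{4} \approx 24.25$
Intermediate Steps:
$A = 16$ ($A = 4^{2} = 16$)
$E{\left(q,o \right)} = -16$ ($E{\left(q,o \right)} = \left(-1\right) 16 = -16$)
$v{\left(U \right)} = - 8 U$
$O{\left(g,H \right)} = \frac{1}{6 + g}$
$O{\left(2,\left(-2 + E{\left(0,0 \right)}\right)^{2} \right)} \left(v{\left(-9 \right)} + z\right) = \frac{\left(-8\right) \left(-9\right) + 122}{6 + 2} = \frac{72 + 122}{8} = \frac{1}{8} \cdot 194 = \frac{97}{4}$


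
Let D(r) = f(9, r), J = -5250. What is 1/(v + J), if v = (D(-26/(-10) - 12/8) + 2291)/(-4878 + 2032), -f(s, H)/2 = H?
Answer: -7115/37359472 ≈ -0.00019045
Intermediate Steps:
f(s, H) = -2*H
D(r) = -2*r
v = -5722/7115 (v = (-2*(-26/(-10) - 12/8) + 2291)/(-4878 + 2032) = (-2*(-26*(-⅒) - 12*⅛) + 2291)/(-2846) = (-2*(13/5 - 3/2) + 2291)*(-1/2846) = (-2*11/10 + 2291)*(-1/2846) = (-11/5 + 2291)*(-1/2846) = (11444/5)*(-1/2846) = -5722/7115 ≈ -0.80422)
1/(v + J) = 1/(-5722/7115 - 5250) = 1/(-37359472/7115) = -7115/37359472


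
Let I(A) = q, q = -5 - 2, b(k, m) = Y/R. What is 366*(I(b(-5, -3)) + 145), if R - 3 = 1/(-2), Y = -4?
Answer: 50508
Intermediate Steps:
R = 5/2 (R = 3 + 1/(-2) = 3 - ½ = 5/2 ≈ 2.5000)
b(k, m) = -8/5 (b(k, m) = -4/5/2 = -4*⅖ = -8/5)
q = -7
I(A) = -7
366*(I(b(-5, -3)) + 145) = 366*(-7 + 145) = 366*138 = 50508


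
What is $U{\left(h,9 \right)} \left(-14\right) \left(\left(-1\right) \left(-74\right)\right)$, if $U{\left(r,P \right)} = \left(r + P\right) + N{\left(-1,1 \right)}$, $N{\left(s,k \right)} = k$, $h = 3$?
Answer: $-13468$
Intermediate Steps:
$U{\left(r,P \right)} = 1 + P + r$ ($U{\left(r,P \right)} = \left(r + P\right) + 1 = \left(P + r\right) + 1 = 1 + P + r$)
$U{\left(h,9 \right)} \left(-14\right) \left(\left(-1\right) \left(-74\right)\right) = \left(1 + 9 + 3\right) \left(-14\right) \left(\left(-1\right) \left(-74\right)\right) = 13 \left(-14\right) 74 = \left(-182\right) 74 = -13468$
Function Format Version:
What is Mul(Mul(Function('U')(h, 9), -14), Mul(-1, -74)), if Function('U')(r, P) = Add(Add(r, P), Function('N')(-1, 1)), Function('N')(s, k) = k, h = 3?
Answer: -13468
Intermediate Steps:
Function('U')(r, P) = Add(1, P, r) (Function('U')(r, P) = Add(Add(r, P), 1) = Add(Add(P, r), 1) = Add(1, P, r))
Mul(Mul(Function('U')(h, 9), -14), Mul(-1, -74)) = Mul(Mul(Add(1, 9, 3), -14), Mul(-1, -74)) = Mul(Mul(13, -14), 74) = Mul(-182, 74) = -13468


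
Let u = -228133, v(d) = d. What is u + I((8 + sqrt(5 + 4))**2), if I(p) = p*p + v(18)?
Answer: -213474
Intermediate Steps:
I(p) = 18 + p**2 (I(p) = p*p + 18 = p**2 + 18 = 18 + p**2)
u + I((8 + sqrt(5 + 4))**2) = -228133 + (18 + ((8 + sqrt(5 + 4))**2)**2) = -228133 + (18 + ((8 + sqrt(9))**2)**2) = -228133 + (18 + ((8 + 3)**2)**2) = -228133 + (18 + (11**2)**2) = -228133 + (18 + 121**2) = -228133 + (18 + 14641) = -228133 + 14659 = -213474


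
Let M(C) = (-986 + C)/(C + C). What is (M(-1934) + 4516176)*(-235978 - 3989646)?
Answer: -18453903942633328/967 ≈ -1.9084e+13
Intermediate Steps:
M(C) = (-986 + C)/(2*C) (M(C) = (-986 + C)/((2*C)) = (-986 + C)*(1/(2*C)) = (-986 + C)/(2*C))
(M(-1934) + 4516176)*(-235978 - 3989646) = ((½)*(-986 - 1934)/(-1934) + 4516176)*(-235978 - 3989646) = ((½)*(-1/1934)*(-2920) + 4516176)*(-4225624) = (730/967 + 4516176)*(-4225624) = (4367142922/967)*(-4225624) = -18453903942633328/967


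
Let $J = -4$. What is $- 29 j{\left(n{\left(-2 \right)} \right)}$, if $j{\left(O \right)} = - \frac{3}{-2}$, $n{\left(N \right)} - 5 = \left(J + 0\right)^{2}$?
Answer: $- \frac{87}{2} \approx -43.5$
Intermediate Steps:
$n{\left(N \right)} = 21$ ($n{\left(N \right)} = 5 + \left(-4 + 0\right)^{2} = 5 + \left(-4\right)^{2} = 5 + 16 = 21$)
$j{\left(O \right)} = \frac{3}{2}$ ($j{\left(O \right)} = \left(-3\right) \left(- \frac{1}{2}\right) = \frac{3}{2}$)
$- 29 j{\left(n{\left(-2 \right)} \right)} = \left(-29\right) \frac{3}{2} = - \frac{87}{2}$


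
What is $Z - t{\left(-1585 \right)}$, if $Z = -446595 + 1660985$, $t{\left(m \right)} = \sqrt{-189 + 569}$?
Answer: $1214390 - 2 \sqrt{95} \approx 1.2144 \cdot 10^{6}$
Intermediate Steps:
$t{\left(m \right)} = 2 \sqrt{95}$ ($t{\left(m \right)} = \sqrt{380} = 2 \sqrt{95}$)
$Z = 1214390$
$Z - t{\left(-1585 \right)} = 1214390 - 2 \sqrt{95}$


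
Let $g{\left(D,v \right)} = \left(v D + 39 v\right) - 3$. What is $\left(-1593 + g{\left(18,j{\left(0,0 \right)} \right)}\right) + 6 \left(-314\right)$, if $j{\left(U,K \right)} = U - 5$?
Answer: $-3765$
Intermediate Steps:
$j{\left(U,K \right)} = -5 + U$
$g{\left(D,v \right)} = -3 + 39 v + D v$ ($g{\left(D,v \right)} = \left(D v + 39 v\right) - 3 = \left(39 v + D v\right) - 3 = -3 + 39 v + D v$)
$\left(-1593 + g{\left(18,j{\left(0,0 \right)} \right)}\right) + 6 \left(-314\right) = \left(-1593 + \left(-3 + 39 \left(-5 + 0\right) + 18 \left(-5 + 0\right)\right)\right) + 6 \left(-314\right) = \left(-1593 + \left(-3 + 39 \left(-5\right) + 18 \left(-5\right)\right)\right) - 1884 = \left(-1593 - 288\right) - 1884 = -1881 - 1884 = -3765$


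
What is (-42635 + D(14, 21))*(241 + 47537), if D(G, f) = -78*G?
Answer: -2089188606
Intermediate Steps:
(-42635 + D(14, 21))*(241 + 47537) = (-42635 - 78*14)*(241 + 47537) = (-42635 - 1092)*47778 = -43727*47778 = -2089188606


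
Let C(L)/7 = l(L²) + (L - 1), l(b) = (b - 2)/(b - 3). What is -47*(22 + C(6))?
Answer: -99593/33 ≈ -3018.0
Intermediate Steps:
l(b) = (-2 + b)/(-3 + b)
C(L) = -7 + 7*L + 7*(-2 + L²)/(-3 + L²) (C(L) = 7*((-2 + L²)/(-3 + L²) + (L - 1)) = 7*((-2 + L²)/(-3 + L²) + (-1 + L)) = 7*(-1 + L + (-2 + L²)/(-3 + L²)) = -7 + 7*L + 7*(-2 + L²)/(-3 + L²))
-47*(22 + C(6)) = -47*(22 + 7*(1 + 6³ - 3*6)/(-3 + 6²)) = -47*(22 + 7*(1 + 216 - 18)/(-3 + 36)) = -47*(22 + 7*199/33) = -47*(22 + 7*(1/33)*199) = -47*(22 + 1393/33) = -47*2119/33 = -99593/33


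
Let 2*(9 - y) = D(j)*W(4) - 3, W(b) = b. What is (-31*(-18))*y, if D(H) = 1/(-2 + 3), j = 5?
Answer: 4743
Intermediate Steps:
D(H) = 1 (D(H) = 1/1 = 1)
y = 17/2 (y = 9 - (1*4 - 3)/2 = 9 - (4 - 3)/2 = 9 - ½*1 = 9 - ½ = 17/2 ≈ 8.5000)
(-31*(-18))*y = -31*(-18)*(17/2) = 558*(17/2) = 4743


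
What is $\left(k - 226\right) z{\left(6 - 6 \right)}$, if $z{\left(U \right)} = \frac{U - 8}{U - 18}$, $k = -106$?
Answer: $- \frac{1328}{9} \approx -147.56$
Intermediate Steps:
$z{\left(U \right)} = \frac{-8 + U}{-18 + U}$
$\left(k - 226\right) z{\left(6 - 6 \right)} = \left(-106 - 226\right) \frac{-8 + \left(6 - 6\right)}{-18 + \left(6 - 6\right)} = - 332 \frac{-8 + 0}{-18 + 0} = - 332 \frac{1}{-18} \left(-8\right) = - 332 \left(\left(- \frac{1}{18}\right) \left(-8\right)\right) = \left(-332\right) \frac{4}{9} = - \frac{1328}{9}$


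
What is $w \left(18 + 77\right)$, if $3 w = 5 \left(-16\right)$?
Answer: $- \frac{7600}{3} \approx -2533.3$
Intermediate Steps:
$w = - \frac{80}{3}$ ($w = \frac{5 \left(-16\right)}{3} = \frac{1}{3} \left(-80\right) = - \frac{80}{3} \approx -26.667$)
$w \left(18 + 77\right) = - \frac{80 \left(18 + 77\right)}{3} = \left(- \frac{80}{3}\right) 95 = - \frac{7600}{3}$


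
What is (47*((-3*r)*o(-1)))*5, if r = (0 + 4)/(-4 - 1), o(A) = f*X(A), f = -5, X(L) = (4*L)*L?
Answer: -11280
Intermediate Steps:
X(L) = 4*L²
o(A) = -20*A²
r = -⅘ (r = 4/(-5) = 4*(-⅕) = -⅘ ≈ -0.80000)
(47*((-3*r)*o(-1)))*5 = (47*((-3*(-⅘))*(-20*(-1)²)))*5 = (47*(12*(-20*1)/5))*5 = (47*((12/5)*(-20)))*5 = (47*(-48))*5 = -2256*5 = -11280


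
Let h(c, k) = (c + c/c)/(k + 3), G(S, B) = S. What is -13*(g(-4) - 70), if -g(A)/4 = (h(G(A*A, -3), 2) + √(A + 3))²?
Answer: 36478/25 + 1768*I/5 ≈ 1459.1 + 353.6*I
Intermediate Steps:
h(c, k) = (1 + c)/(3 + k) (h(c, k) = (c + 1)/(3 + k) = (1 + c)/(3 + k))
g(A) = -4*(⅕ + √(3 + A) + A²/5)² (g(A) = -4*((1 + A*A)/(3 + 2) + √(A + 3))² = -4*((1 + A²)/5 + √(3 + A))² = -4*((⅕ + A²/5) + √(3 + A))² = -4*(⅕ + √(3 + A) + A²/5)²)
-13*(g(-4) - 70) = -13*(-4*(1 + (-4)² + 5*√(3 - 4))²/25 - 70) = -13*(-4*(1 + 16 + 5*√(-1))²/25 - 70) = -13*(-4*(1 + 16 + 5*I)²/25 - 70) = -13*(-4*(17 + 5*I)²/25 - 70) = -13*(-70 - 4*(17 + 5*I)²/25) = 910 + 52*(17 + 5*I)²/25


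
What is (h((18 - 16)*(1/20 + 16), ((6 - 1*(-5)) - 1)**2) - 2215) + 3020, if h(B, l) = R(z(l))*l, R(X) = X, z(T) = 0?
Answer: 805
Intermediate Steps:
h(B, l) = 0 (h(B, l) = 0*l = 0)
(h((18 - 16)*(1/20 + 16), ((6 - 1*(-5)) - 1)**2) - 2215) + 3020 = (0 - 2215) + 3020 = -2215 + 3020 = 805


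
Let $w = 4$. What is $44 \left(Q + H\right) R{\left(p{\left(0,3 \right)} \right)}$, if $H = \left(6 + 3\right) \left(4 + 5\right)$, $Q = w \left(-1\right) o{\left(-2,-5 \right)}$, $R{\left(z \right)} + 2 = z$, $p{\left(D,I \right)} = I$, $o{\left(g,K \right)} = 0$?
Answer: $3564$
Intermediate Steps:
$R{\left(z \right)} = -2 + z$
$Q = 0$ ($Q = 4 \left(-1\right) 0 = \left(-4\right) 0 = 0$)
$H = 81$ ($H = 9 \cdot 9 = 81$)
$44 \left(Q + H\right) R{\left(p{\left(0,3 \right)} \right)} = 44 \left(0 + 81\right) \left(-2 + 3\right) = 44 \cdot 81 \cdot 1 = 3564 \cdot 1 = 3564$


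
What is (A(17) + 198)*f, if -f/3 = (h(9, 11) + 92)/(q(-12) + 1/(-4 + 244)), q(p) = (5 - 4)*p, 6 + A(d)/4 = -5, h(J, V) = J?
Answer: 11198880/2879 ≈ 3889.9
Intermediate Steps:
A(d) = -44 (A(d) = -24 + 4*(-5) = -24 - 20 = -44)
q(p) = p (q(p) = 1*p = p)
f = 72720/2879 (f = -3*(9 + 92)/(-12 + 1/(-4 + 244)) = -303/(-12 + 1/240) = -303/(-2879/240) = -303*(-240)/2879 = -3*(-24240/2879) = 72720/2879 ≈ 25.259)
(A(17) + 198)*f = (-44 + 198)*(72720/2879) = 154*(72720/2879) = 11198880/2879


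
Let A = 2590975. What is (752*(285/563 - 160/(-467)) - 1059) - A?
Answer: -681332343714/262921 ≈ -2.5914e+6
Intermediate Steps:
(752*(285/563 - 160/(-467)) - 1059) - A = (752*(285/563 - 160/(-467)) - 1059) - 1*2590975 = (752*(285*(1/563) - 160*(-1/467)) - 1059) - 2590975 = (752*(285/563 + 160/467) - 1059) - 2590975 = (752*(223175/262921) - 1059) - 2590975 = (167827600/262921 - 1059) - 2590975 = -110605739/262921 - 2590975 = -681332343714/262921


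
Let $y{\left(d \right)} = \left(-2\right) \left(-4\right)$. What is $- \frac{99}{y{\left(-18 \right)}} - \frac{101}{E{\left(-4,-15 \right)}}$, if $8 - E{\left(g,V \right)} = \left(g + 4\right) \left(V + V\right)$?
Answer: $-25$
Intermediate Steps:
$y{\left(d \right)} = 8$
$E{\left(g,V \right)} = 8 - 2 V \left(4 + g\right)$ ($E{\left(g,V \right)} = 8 - \left(g + 4\right) \left(V + V\right) = 8 - \left(4 + g\right) 2 V = 8 - 2 V \left(4 + g\right)$)
$- \frac{99}{y{\left(-18 \right)}} - \frac{101}{E{\left(-4,-15 \right)}} = - \frac{99}{8} - \frac{101}{8 - -120 - \left(-30\right) \left(-4\right)} = \left(-99\right) \frac{1}{8} - \frac{101}{8 + 120 - 120} = - \frac{99}{8} - \frac{101}{8} = -25$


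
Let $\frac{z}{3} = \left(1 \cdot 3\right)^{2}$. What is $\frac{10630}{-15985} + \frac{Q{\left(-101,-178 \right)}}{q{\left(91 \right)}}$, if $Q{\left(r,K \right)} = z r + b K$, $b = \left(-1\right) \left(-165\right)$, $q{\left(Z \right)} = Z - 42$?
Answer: $- \frac{102718283}{156653} \approx -655.71$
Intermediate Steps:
$q{\left(Z \right)} = -42 + Z$
$b = 165$
$z = 27$ ($z = 3 \left(1 \cdot 3\right)^{2} = 3 \cdot 3^{2} = 3 \cdot 9 = 27$)
$Q{\left(r,K \right)} = 27 r + 165 K$
$\frac{10630}{-15985} + \frac{Q{\left(-101,-178 \right)}}{q{\left(91 \right)}} = \frac{10630}{-15985} + \frac{27 \left(-101\right) + 165 \left(-178\right)}{-42 + 91} = 10630 \left(- \frac{1}{15985}\right) + \frac{-2727 - 29370}{49} = - \frac{2126}{3197} - \frac{32097}{49} = - \frac{102718283}{156653}$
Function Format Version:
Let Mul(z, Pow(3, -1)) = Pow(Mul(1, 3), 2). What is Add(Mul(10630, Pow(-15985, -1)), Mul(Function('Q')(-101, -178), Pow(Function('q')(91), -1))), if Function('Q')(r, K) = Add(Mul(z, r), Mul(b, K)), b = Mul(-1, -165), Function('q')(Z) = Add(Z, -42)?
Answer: Rational(-102718283, 156653) ≈ -655.71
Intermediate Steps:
Function('q')(Z) = Add(-42, Z)
b = 165
z = 27 (z = Mul(3, Pow(Mul(1, 3), 2)) = Mul(3, Pow(3, 2)) = Mul(3, 9) = 27)
Function('Q')(r, K) = Add(Mul(27, r), Mul(165, K))
Add(Mul(10630, Pow(-15985, -1)), Mul(Function('Q')(-101, -178), Pow(Function('q')(91), -1))) = Add(Mul(10630, Pow(-15985, -1)), Mul(Add(Mul(27, -101), Mul(165, -178)), Pow(Add(-42, 91), -1))) = Add(Mul(10630, Rational(-1, 15985)), Mul(Add(-2727, -29370), Pow(49, -1))) = Add(Rational(-2126, 3197), Mul(-32097, Rational(1, 49))) = Add(Rational(-2126, 3197), Rational(-32097, 49)) = Rational(-102718283, 156653)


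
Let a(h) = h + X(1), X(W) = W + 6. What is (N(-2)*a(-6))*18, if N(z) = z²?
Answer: 72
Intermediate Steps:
X(W) = 6 + W
a(h) = 7 + h (a(h) = h + (6 + 1) = h + 7 = 7 + h)
(N(-2)*a(-6))*18 = ((-2)²*(7 - 6))*18 = (4*1)*18 = 4*18 = 72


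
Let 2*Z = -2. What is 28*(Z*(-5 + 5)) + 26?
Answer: 26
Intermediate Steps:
Z = -1 (Z = (½)*(-2) = -1)
28*(Z*(-5 + 5)) + 26 = 28*(-(-5 + 5)) + 26 = 28*(-1*0) + 26 = 28*0 + 26 = 0 + 26 = 26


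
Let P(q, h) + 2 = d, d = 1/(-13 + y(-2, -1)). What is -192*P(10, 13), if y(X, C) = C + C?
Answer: 1984/5 ≈ 396.80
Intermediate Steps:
y(X, C) = 2*C
d = -1/15 (d = 1/(-13 + 2*(-1)) = 1/(-13 - 2) = 1/(-15) = -1/15 ≈ -0.066667)
P(q, h) = -31/15 (P(q, h) = -2 - 1/15 = -31/15)
-192*P(10, 13) = -192*(-31/15) = 1984/5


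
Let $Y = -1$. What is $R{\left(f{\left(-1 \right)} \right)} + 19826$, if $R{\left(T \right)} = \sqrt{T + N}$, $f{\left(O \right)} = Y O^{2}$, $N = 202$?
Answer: $19826 + \sqrt{201} \approx 19840.0$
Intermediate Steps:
$f{\left(O \right)} = - O^{2}$
$R{\left(T \right)} = \sqrt{202 + T}$ ($R{\left(T \right)} = \sqrt{T + 202} = \sqrt{202 + T}$)
$R{\left(f{\left(-1 \right)} \right)} + 19826 = \sqrt{202 - \left(-1\right)^{2}} + 19826 = \sqrt{202 - 1} + 19826 = \sqrt{201} + 19826 = 19826 + \sqrt{201}$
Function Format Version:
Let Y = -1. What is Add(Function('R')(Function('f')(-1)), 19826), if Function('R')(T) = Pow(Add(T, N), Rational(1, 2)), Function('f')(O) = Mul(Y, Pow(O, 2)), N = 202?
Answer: Add(19826, Pow(201, Rational(1, 2))) ≈ 19840.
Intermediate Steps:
Function('f')(O) = Mul(-1, Pow(O, 2))
Function('R')(T) = Pow(Add(202, T), Rational(1, 2)) (Function('R')(T) = Pow(Add(T, 202), Rational(1, 2)) = Pow(Add(202, T), Rational(1, 2)))
Add(Function('R')(Function('f')(-1)), 19826) = Add(Pow(Add(202, Mul(-1, Pow(-1, 2))), Rational(1, 2)), 19826) = Add(Pow(Add(202, Mul(-1, 1)), Rational(1, 2)), 19826) = Add(Pow(Add(202, -1), Rational(1, 2)), 19826) = Add(Pow(201, Rational(1, 2)), 19826) = Add(19826, Pow(201, Rational(1, 2)))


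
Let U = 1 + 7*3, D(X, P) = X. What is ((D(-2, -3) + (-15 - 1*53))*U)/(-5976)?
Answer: 385/1494 ≈ 0.25770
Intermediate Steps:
U = 22 (U = 1 + 21 = 22)
((D(-2, -3) + (-15 - 1*53))*U)/(-5976) = ((-2 + (-15 - 1*53))*22)/(-5976) = ((-2 + (-15 - 53))*22)*(-1/5976) = ((-2 - 68)*22)*(-1/5976) = -70*22*(-1/5976) = -1540*(-1/5976) = 385/1494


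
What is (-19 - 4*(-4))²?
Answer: 9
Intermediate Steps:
(-19 - 4*(-4))² = (-19 + 16)² = (-3)² = 9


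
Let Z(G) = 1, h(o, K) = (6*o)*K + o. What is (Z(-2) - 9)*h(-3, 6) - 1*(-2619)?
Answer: 3507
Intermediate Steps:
h(o, K) = o + 6*K*o (h(o, K) = 6*K*o + o = o + 6*K*o)
(Z(-2) - 9)*h(-3, 6) - 1*(-2619) = (1 - 9)*(-3*(1 + 6*6)) - 1*(-2619) = -(-24)*(1 + 36) + 2619 = -(-24)*37 + 2619 = -8*(-111) + 2619 = 888 + 2619 = 3507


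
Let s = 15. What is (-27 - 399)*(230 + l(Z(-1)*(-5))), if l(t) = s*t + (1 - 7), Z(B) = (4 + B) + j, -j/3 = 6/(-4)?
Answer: 144201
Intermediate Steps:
j = 9/2 (j = -18/(-4) = -18*(-1)/4 = -3*(-3/2) = 9/2 ≈ 4.5000)
Z(B) = 17/2 + B (Z(B) = (4 + B) + 9/2 = 17/2 + B)
l(t) = -6 + 15*t (l(t) = 15*t + (1 - 7) = 15*t - 6 = -6 + 15*t)
(-27 - 399)*(230 + l(Z(-1)*(-5))) = (-27 - 399)*(230 + (-6 + 15*((17/2 - 1)*(-5)))) = -426*(230 + (-6 + 15*((15/2)*(-5)))) = -426*(230 + (-6 + 15*(-75/2))) = -426*(230 + (-6 - 1125/2)) = -426*(230 - 1137/2) = -426*(-677/2) = 144201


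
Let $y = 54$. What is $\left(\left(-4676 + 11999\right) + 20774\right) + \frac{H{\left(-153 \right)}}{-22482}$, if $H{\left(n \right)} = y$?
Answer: $\frac{35093150}{1249} \approx 28097.0$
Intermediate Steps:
$H{\left(n \right)} = 54$
$\left(\left(-4676 + 11999\right) + 20774\right) + \frac{H{\left(-153 \right)}}{-22482} = \left(\left(-4676 + 11999\right) + 20774\right) + \frac{54}{-22482} = \left(7323 + 20774\right) + 54 \left(- \frac{1}{22482}\right) = 28097 - \frac{3}{1249} = \frac{35093150}{1249}$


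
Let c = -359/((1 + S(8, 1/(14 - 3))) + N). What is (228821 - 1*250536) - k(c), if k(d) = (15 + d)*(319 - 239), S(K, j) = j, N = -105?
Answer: -26507765/1143 ≈ -23191.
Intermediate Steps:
c = 3949/1143 (c = -359/((1 + 1/(14 - 3)) - 105) = -359/((1 + 1/11) - 105) = -359/(12/11 - 105) = -359/(-1143/11) = -359*(-11/1143) = 3949/1143 ≈ 3.4549)
k(d) = 1200 + 80*d (k(d) = (15 + d)*80 = 1200 + 80*d)
(228821 - 1*250536) - k(c) = (228821 - 1*250536) - (1200 + 80*(3949/1143)) = (228821 - 250536) - (1200 + 315920/1143) = -21715 - 1*1687520/1143 = -21715 - 1687520/1143 = -26507765/1143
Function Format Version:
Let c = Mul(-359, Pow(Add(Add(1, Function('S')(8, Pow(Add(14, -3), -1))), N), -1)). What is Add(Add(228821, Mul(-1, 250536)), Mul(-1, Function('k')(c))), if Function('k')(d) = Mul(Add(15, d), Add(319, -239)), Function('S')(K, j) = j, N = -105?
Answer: Rational(-26507765, 1143) ≈ -23191.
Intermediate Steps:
c = Rational(3949, 1143) (c = Mul(-359, Pow(Add(Add(1, Pow(Add(14, -3), -1)), -105), -1)) = Mul(-359, Pow(Add(Add(1, Pow(11, -1)), -105), -1)) = Mul(-359, Pow(Add(Add(1, Rational(1, 11)), -105), -1)) = Mul(-359, Pow(Add(Rational(12, 11), -105), -1)) = Mul(-359, Pow(Rational(-1143, 11), -1)) = Mul(-359, Rational(-11, 1143)) = Rational(3949, 1143) ≈ 3.4549)
Function('k')(d) = Add(1200, Mul(80, d)) (Function('k')(d) = Mul(Add(15, d), 80) = Add(1200, Mul(80, d)))
Add(Add(228821, Mul(-1, 250536)), Mul(-1, Function('k')(c))) = Add(Add(228821, Mul(-1, 250536)), Mul(-1, Add(1200, Mul(80, Rational(3949, 1143))))) = Add(Add(228821, -250536), Mul(-1, Add(1200, Rational(315920, 1143)))) = Add(-21715, Mul(-1, Rational(1687520, 1143))) = Add(-21715, Rational(-1687520, 1143)) = Rational(-26507765, 1143)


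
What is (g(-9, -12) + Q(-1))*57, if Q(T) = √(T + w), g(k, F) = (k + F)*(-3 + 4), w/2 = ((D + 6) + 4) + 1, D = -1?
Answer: -1197 + 57*√19 ≈ -948.54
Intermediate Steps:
w = 20 (w = 2*(((-1 + 6) + 4) + 1) = 2*((5 + 4) + 1) = 2*(9 + 1) = 2*10 = 20)
g(k, F) = F + k (g(k, F) = (F + k)*1 = F + k)
Q(T) = √(20 + T) (Q(T) = √(T + 20) = √(20 + T))
(g(-9, -12) + Q(-1))*57 = ((-12 - 9) + √(20 - 1))*57 = (-21 + √19)*57 = -1197 + 57*√19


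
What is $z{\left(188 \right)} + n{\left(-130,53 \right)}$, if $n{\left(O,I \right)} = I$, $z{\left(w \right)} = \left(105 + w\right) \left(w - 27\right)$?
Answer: $47226$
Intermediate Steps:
$z{\left(w \right)} = \left(-27 + w\right) \left(105 + w\right)$ ($z{\left(w \right)} = \left(105 + w\right) \left(-27 + w\right) = \left(-27 + w\right) \left(105 + w\right)$)
$z{\left(188 \right)} + n{\left(-130,53 \right)} = \left(-2835 + 188^{2} + 78 \cdot 188\right) + 53 = \left(-2835 + 35344 + 14664\right) + 53 = 47173 + 53 = 47226$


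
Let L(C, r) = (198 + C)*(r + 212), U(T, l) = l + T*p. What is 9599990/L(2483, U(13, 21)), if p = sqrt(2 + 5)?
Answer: 1118398835/71188593 - 62399935*sqrt(7)/71188593 ≈ 13.391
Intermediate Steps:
p = sqrt(7) ≈ 2.6458
U(T, l) = l + T*sqrt(7)
L(C, r) = (198 + C)*(212 + r)
9599990/L(2483, U(13, 21)) = 9599990/(41976 + 198*(21 + 13*sqrt(7)) + 212*2483 + 2483*(21 + 13*sqrt(7))) = 9599990/(41976 + (4158 + 2574*sqrt(7)) + 526396 + (52143 + 32279*sqrt(7))) = 9599990/(624673 + 34853*sqrt(7))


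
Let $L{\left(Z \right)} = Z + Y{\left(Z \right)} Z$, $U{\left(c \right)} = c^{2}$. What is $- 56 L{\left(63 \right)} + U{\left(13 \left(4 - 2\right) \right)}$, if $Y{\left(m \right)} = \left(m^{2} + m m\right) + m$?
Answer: $-28230380$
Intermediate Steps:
$Y{\left(m \right)} = m + 2 m^{2}$ ($Y{\left(m \right)} = \left(m^{2} + m^{2}\right) + m = 2 m^{2} + m = m + 2 m^{2}$)
$L{\left(Z \right)} = Z + Z^{2} \left(1 + 2 Z\right)$ ($L{\left(Z \right)} = Z + Z \left(1 + 2 Z\right) Z = Z + Z^{2} \left(1 + 2 Z\right)$)
$- 56 L{\left(63 \right)} + U{\left(13 \left(4 - 2\right) \right)} = - 56 \cdot 63 \left(1 + 63 \left(1 + 2 \cdot 63\right)\right) + \left(13 \left(4 - 2\right)\right)^{2} = - 56 \cdot 63 \left(1 + 63 \left(1 + 126\right)\right) + \left(13 \cdot 2\right)^{2} = - 56 \cdot 63 \left(1 + 63 \cdot 127\right) + 26^{2} = - 56 \cdot 63 \left(1 + 8001\right) + 676 = - 56 \cdot 63 \cdot 8002 + 676 = \left(-56\right) 504126 + 676 = -28231056 + 676 = -28230380$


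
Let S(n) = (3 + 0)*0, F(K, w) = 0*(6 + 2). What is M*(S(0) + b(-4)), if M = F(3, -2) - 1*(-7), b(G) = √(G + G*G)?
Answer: 14*√3 ≈ 24.249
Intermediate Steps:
F(K, w) = 0 (F(K, w) = 0*8 = 0)
b(G) = √(G + G²)
M = 7 (M = 0 - 1*(-7) = 0 + 7 = 7)
S(n) = 0 (S(n) = 3*0 = 0)
M*(S(0) + b(-4)) = 7*(0 + √(-4*(1 - 4))) = 7*(0 + √(-4*(-3))) = 7*(0 + √12) = 7*(0 + 2*√3) = 7*(2*√3) = 14*√3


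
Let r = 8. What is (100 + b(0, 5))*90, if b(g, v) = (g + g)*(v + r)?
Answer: 9000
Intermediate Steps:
b(g, v) = 2*g*(8 + v) (b(g, v) = (g + g)*(v + 8) = (2*g)*(8 + v) = 2*g*(8 + v))
(100 + b(0, 5))*90 = (100 + 2*0*(8 + 5))*90 = (100 + 2*0*13)*90 = (100 + 0)*90 = 100*90 = 9000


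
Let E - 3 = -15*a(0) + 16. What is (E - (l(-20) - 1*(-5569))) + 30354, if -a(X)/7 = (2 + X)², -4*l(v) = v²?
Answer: 25324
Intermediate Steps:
l(v) = -v²/4
a(X) = -7*(2 + X)²
E = 439 (E = 3 + (-(-105)*(2 + 0)² + 16) = 3 + (-(-105)*2² + 16) = 3 + (-(-105)*4 + 16) = 3 + (-15*(-28) + 16) = 3 + (420 + 16) = 3 + 436 = 439)
(E - (l(-20) - 1*(-5569))) + 30354 = (439 - (-¼*(-20)² - 1*(-5569))) + 30354 = (439 - (-¼*400 + 5569)) + 30354 = (439 - (-100 + 5569)) + 30354 = (439 - 1*5469) + 30354 = (439 - 5469) + 30354 = -5030 + 30354 = 25324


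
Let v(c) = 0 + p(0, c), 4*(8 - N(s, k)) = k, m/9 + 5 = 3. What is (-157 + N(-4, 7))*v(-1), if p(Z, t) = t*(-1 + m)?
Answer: -11457/4 ≈ -2864.3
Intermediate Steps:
m = -18 (m = -45 + 9*3 = -45 + 27 = -18)
N(s, k) = 8 - k/4
p(Z, t) = -19*t (p(Z, t) = t*(-1 - 18) = t*(-19) = -19*t)
v(c) = -19*c (v(c) = 0 - 19*c = -19*c)
(-157 + N(-4, 7))*v(-1) = (-157 + (8 - 1/4*7))*(-19*(-1)) = (-157 + (8 - 7/4))*19 = (-157 + 25/4)*19 = -603/4*19 = -11457/4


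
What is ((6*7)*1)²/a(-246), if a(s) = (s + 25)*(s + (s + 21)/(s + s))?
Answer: 96432/2966483 ≈ 0.032507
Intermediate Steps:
a(s) = (25 + s)*(s + (21 + s)/(2*s)) (a(s) = (25 + s)*(s + (21 + s)/((2*s))) = (25 + s)*(s + (21 + s)*(1/(2*s))) = (25 + s)*(s + (21 + s)/(2*s)))
((6*7)*1)²/a(-246) = ((6*7)*1)²/(23 + (-246)² + (51/2)*(-246) + (525/2)/(-246)) = (42*1)²/(23 + 60516 - 6273 + (525/2)*(-1/246)) = 42²/(23 + 60516 - 6273 - 175/164) = 1764/(8899449/164) = 1764*(164/8899449) = 96432/2966483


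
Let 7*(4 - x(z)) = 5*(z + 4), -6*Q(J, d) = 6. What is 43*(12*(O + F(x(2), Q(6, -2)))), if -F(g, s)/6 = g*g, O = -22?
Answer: -568632/49 ≈ -11605.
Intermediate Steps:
Q(J, d) = -1 (Q(J, d) = -1/6*6 = -1)
x(z) = 8/7 - 5*z/7 (x(z) = 4 - 5*(z + 4)/7 = 4 - 5*(4 + z)/7 = 4 - (20 + 5*z)/7 = 4 + (-20/7 - 5*z/7) = 8/7 - 5*z/7)
F(g, s) = -6*g**2 (F(g, s) = -6*g*g = -6*g**2)
43*(12*(O + F(x(2), Q(6, -2)))) = 43*(12*(-22 - 6*(8/7 - 5/7*2)**2)) = 43*(12*(-22 - 6*(8/7 - 10/7)**2)) = 43*(12*(-22 - 6*(-2/7)**2)) = 43*(12*(-22 - 6*4/49)) = 43*(12*(-22 - 24/49)) = 43*(12*(-1102/49)) = 43*(-13224/49) = -568632/49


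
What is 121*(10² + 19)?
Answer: 14399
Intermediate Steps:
121*(10² + 19) = 121*(100 + 19) = 121*119 = 14399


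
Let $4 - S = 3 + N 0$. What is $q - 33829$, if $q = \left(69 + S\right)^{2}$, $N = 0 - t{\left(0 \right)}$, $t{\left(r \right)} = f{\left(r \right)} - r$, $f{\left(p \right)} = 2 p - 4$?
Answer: $-28929$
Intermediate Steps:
$f{\left(p \right)} = -4 + 2 p$
$t{\left(r \right)} = -4 + r$ ($t{\left(r \right)} = \left(-4 + 2 r\right) - r = -4 + r$)
$N = 4$ ($N = 0 - \left(-4 + 0\right) = 0 - -4 = 0 + 4 = 4$)
$S = 1$ ($S = 4 - \left(3 + 4 \cdot 0\right) = 4 - \left(3 + 0\right) = 4 - 3 = 1$)
$q = 4900$ ($q = \left(69 + 1\right)^{2} = 70^{2} = 4900$)
$q - 33829 = 4900 - 33829 = -28929$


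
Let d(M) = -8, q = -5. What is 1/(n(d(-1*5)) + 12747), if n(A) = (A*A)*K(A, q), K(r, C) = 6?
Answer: 1/13131 ≈ 7.6156e-5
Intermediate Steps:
n(A) = 6*A**2 (n(A) = (A*A)*6 = A**2*6 = 6*A**2)
1/(n(d(-1*5)) + 12747) = 1/(6*(-8)**2 + 12747) = 1/(6*64 + 12747) = 1/(384 + 12747) = 1/13131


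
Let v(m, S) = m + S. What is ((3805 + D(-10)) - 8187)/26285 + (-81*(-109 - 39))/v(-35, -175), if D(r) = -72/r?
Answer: -7524364/131425 ≈ -57.252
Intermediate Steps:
v(m, S) = S + m
((3805 + D(-10)) - 8187)/26285 + (-81*(-109 - 39))/v(-35, -175) = ((3805 - 72/(-10)) - 8187)/26285 + (-81*(-109 - 39))/(-175 - 35) = ((3805 - 72*(-⅒)) - 8187)*(1/26285) - 81*(-148)/(-210) = ((3805 + 36/5) - 8187)*(1/26285) + 11988*(-1/210) = (19061/5 - 8187)*(1/26285) - 1998/35 = -21874/5*1/26285 - 1998/35 = -21874/131425 - 1998/35 = -7524364/131425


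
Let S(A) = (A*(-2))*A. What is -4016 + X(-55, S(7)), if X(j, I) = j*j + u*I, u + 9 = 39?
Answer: -3931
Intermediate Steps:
u = 30 (u = -9 + 39 = 30)
S(A) = -2*A² (S(A) = (-2*A)*A = -2*A²)
X(j, I) = j² + 30*I (X(j, I) = j*j + 30*I = j² + 30*I)
-4016 + X(-55, S(7)) = -4016 + ((-55)² + 30*(-2*7²)) = -4016 + (3025 + 30*(-2*49)) = -4016 + (3025 + 30*(-98)) = -4016 + (3025 - 2940) = -4016 + 85 = -3931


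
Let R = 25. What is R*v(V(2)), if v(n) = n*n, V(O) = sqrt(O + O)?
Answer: 100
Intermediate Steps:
V(O) = sqrt(2)*sqrt(O) (V(O) = sqrt(2*O) = sqrt(2)*sqrt(O))
v(n) = n**2
R*v(V(2)) = 25*(sqrt(2)*sqrt(2))**2 = 25*2**2 = 25*4 = 100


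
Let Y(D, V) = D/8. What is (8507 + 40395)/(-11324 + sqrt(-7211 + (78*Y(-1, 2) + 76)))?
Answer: -316437856/73280069 - 13972*I*sqrt(28579)/73280069 ≈ -4.3182 - 0.032233*I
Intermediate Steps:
Y(D, V) = D/8 (Y(D, V) = D*(1/8) = D/8)
(8507 + 40395)/(-11324 + sqrt(-7211 + (78*Y(-1, 2) + 76))) = (8507 + 40395)/(-11324 + sqrt(-7211 + (78*((1/8)*(-1)) + 76))) = 48902/(-11324 + sqrt(-7211 + (78*(-1/8) + 76))) = 48902/(-11324 + sqrt(-7211 + (-39/4 + 76))) = 48902/(-11324 + sqrt(-7211 + 265/4)) = 48902/(-11324 + sqrt(-28579/4)) = 48902/(-11324 + I*sqrt(28579)/2)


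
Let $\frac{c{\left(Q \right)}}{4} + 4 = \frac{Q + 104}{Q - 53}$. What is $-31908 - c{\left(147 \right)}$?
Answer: $- \frac{1499426}{47} \approx -31903.0$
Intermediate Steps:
$c{\left(Q \right)} = -16 + \frac{4 \left(104 + Q\right)}{-53 + Q}$ ($c{\left(Q \right)} = -16 + 4 \frac{Q + 104}{Q - 53} = -16 + 4 \frac{104 + Q}{-53 + Q} = -16 + \frac{4 \left(104 + Q\right)}{-53 + Q}$)
$-31908 - c{\left(147 \right)} = -31908 - \frac{4 \left(316 - 441\right)}{-53 + 147} = -31908 - \frac{4 \left(316 - 441\right)}{94} = -31908 - 4 \cdot \frac{1}{94} \left(-125\right) = -31908 - - \frac{250}{47} = -31908 + \frac{250}{47} = - \frac{1499426}{47}$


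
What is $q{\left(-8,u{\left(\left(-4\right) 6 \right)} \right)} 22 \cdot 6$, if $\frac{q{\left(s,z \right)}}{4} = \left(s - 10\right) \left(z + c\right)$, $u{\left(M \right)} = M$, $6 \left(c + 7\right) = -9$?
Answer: $308880$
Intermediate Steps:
$c = - \frac{17}{2}$ ($c = -7 + \frac{1}{6} \left(-9\right) = -7 - \frac{3}{2} = - \frac{17}{2} \approx -8.5$)
$q{\left(s,z \right)} = 4 \left(-10 + s\right) \left(- \frac{17}{2} + z\right)$ ($q{\left(s,z \right)} = 4 \left(s - 10\right) \left(z - \frac{17}{2}\right) = 4 \left(-10 + s\right) \left(- \frac{17}{2} + z\right)$)
$q{\left(-8,u{\left(\left(-4\right) 6 \right)} \right)} 22 \cdot 6 = \left(340 - 40 \left(\left(-4\right) 6\right) - -272 + 4 \left(-8\right) \left(\left(-4\right) 6\right)\right) 22 \cdot 6 = \left(340 - -960 + 272 + 4 \left(-8\right) \left(-24\right)\right) 132 = \left(340 + 960 + 272 + 768\right) 132 = 2340 \cdot 132 = 308880$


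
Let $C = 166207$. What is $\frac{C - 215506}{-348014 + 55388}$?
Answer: $\frac{16433}{97542} \approx 0.16847$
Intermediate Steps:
$\frac{C - 215506}{-348014 + 55388} = \frac{166207 - 215506}{-348014 + 55388} = - \frac{49299}{-292626} = \left(-49299\right) \left(- \frac{1}{292626}\right) = \frac{16433}{97542}$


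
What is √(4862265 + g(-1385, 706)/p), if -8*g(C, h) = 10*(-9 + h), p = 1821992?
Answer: 29*√66410647969070/107176 ≈ 2205.1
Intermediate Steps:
g(C, h) = 45/4 - 5*h/4 (g(C, h) = -5*(-9 + h)/4 = -(-90 + 10*h)/8 = 45/4 - 5*h/4)
√(4862265 + g(-1385, 706)/p) = √(4862265 + (45/4 - 5/4*706)/1821992) = √(4862265 + (45/4 - 1765/2)*(1/1821992)) = √(4862265 - 3485/4*1/1821992) = √(4862265 - 205/428704) = √(2084472454355/428704) = 29*√66410647969070/107176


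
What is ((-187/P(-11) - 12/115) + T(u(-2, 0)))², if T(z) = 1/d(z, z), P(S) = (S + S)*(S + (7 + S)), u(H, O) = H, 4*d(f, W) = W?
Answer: 3396649/476100 ≈ 7.1343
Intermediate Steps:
d(f, W) = W/4
P(S) = 2*S*(7 + 2*S) (P(S) = (2*S)*(7 + 2*S) = 2*S*(7 + 2*S))
T(z) = 4/z (T(z) = 1/(z/4) = 4/z)
((-187/P(-11) - 12/115) + T(u(-2, 0)))² = ((-187*(-1/(22*(7 + 2*(-11)))) - 12/115) + 4/(-2))² = ((-187*(-1/(22*(7 - 22))) - 12*1/115) + 4*(-½))² = ((-187/(2*(-11)*(-15)) - 12/115) - 2)² = ((-187/330 - 12/115) - 2)² = ((-187*1/330 - 12/115) - 2)² = ((-17/30 - 12/115) - 2)² = (-463/690 - 2)² = (-1843/690)² = 3396649/476100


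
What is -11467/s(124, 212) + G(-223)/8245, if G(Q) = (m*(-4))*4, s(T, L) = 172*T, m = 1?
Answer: -94886663/175849360 ≈ -0.53959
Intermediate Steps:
G(Q) = -16 (G(Q) = (1*(-4))*4 = -4*4 = -16)
-11467/s(124, 212) + G(-223)/8245 = -11467/(172*124) - 16/8245 = -11467/21328 - 16*1/8245 = -11467*1/21328 - 16/8245 = -11467/21328 - 16/8245 = -94886663/175849360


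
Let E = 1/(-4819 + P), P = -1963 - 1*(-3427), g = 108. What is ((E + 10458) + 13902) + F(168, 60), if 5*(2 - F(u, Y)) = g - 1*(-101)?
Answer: 16318854/671 ≈ 24320.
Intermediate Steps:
P = 1464 (P = -1963 + 3427 = 1464)
F(u, Y) = -199/5 (F(u, Y) = 2 - (108 - 1*(-101))/5 = 2 - (108 + 101)/5 = 2 - ⅕*209 = 2 - 209/5 = -199/5)
E = -1/3355 (E = 1/(-4819 + 1464) = 1/(-3355) = -1/3355 ≈ -0.00029806)
((E + 10458) + 13902) + F(168, 60) = ((-1/3355 + 10458) + 13902) - 199/5 = (35086589/3355 + 13902) - 199/5 = 81727799/3355 - 199/5 = 16318854/671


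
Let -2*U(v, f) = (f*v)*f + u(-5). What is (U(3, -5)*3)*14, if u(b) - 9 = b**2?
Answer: -2289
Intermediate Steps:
u(b) = 9 + b**2
U(v, f) = -17 - v*f**2/2 (U(v, f) = -((f*v)*f + (9 + (-5)**2))/2 = -(v*f**2 + (9 + 25))/2 = -(v*f**2 + 34)/2 = -(34 + v*f**2)/2 = -17 - v*f**2/2)
(U(3, -5)*3)*14 = ((-17 - 1/2*3*(-5)**2)*3)*14 = ((-17 - 1/2*3*25)*3)*14 = ((-17 - 75/2)*3)*14 = -109/2*3*14 = -327/2*14 = -2289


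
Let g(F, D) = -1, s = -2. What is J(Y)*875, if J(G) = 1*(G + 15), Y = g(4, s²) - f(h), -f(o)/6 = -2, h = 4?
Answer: 1750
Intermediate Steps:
f(o) = 12 (f(o) = -6*(-2) = 12)
Y = -13 (Y = -1 - 1*12 = -1 - 12 = -13)
J(G) = 15 + G (J(G) = 1*(15 + G) = 15 + G)
J(Y)*875 = (15 - 13)*875 = 2*875 = 1750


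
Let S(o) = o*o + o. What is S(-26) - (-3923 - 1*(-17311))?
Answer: -12738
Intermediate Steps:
S(o) = o + o² (S(o) = o² + o = o + o²)
S(-26) - (-3923 - 1*(-17311)) = -26*(1 - 26) - (-3923 - 1*(-17311)) = -26*(-25) - (-3923 + 17311) = 650 - 1*13388 = 650 - 13388 = -12738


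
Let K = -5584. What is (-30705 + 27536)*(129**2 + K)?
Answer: -35039633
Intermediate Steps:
(-30705 + 27536)*(129**2 + K) = (-30705 + 27536)*(129**2 - 5584) = -3169*(16641 - 5584) = -3169*11057 = -35039633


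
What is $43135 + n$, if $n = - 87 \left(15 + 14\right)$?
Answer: $40612$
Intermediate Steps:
$n = -2523$ ($n = \left(-87\right) 29 = -2523$)
$43135 + n = 43135 - 2523 = 40612$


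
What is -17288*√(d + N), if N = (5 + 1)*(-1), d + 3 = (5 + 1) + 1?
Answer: -17288*I*√2 ≈ -24449.0*I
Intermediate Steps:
d = 4 (d = -3 + ((5 + 1) + 1) = -3 + (6 + 1) = -3 + 7 = 4)
N = -6 (N = 6*(-1) = -6)
-17288*√(d + N) = -17288*√(4 - 6) = -17288*I*√2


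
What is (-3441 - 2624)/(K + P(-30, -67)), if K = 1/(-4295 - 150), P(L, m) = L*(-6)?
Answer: -26958925/800099 ≈ -33.694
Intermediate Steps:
P(L, m) = -6*L
K = -1/4445 (K = 1/(-4445) = -1/4445 ≈ -0.00022497)
(-3441 - 2624)/(K + P(-30, -67)) = (-3441 - 2624)/(-1/4445 - 6*(-30)) = -6065/(-1/4445 + 180) = -6065/800099/4445 = -6065*4445/800099 = -26958925/800099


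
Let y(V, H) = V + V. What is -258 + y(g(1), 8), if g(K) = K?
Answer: -256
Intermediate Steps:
y(V, H) = 2*V
-258 + y(g(1), 8) = -258 + 2*1 = -258 + 2 = -256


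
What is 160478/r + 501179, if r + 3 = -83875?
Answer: 21018865842/41939 ≈ 5.0118e+5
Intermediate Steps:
r = -83878 (r = -3 - 83875 = -83878)
160478/r + 501179 = 160478/(-83878) + 501179 = 160478*(-1/83878) + 501179 = -80239/41939 + 501179 = 21018865842/41939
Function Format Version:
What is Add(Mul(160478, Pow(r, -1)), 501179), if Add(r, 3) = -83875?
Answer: Rational(21018865842, 41939) ≈ 5.0118e+5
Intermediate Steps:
r = -83878 (r = Add(-3, -83875) = -83878)
Add(Mul(160478, Pow(r, -1)), 501179) = Add(Mul(160478, Pow(-83878, -1)), 501179) = Add(Mul(160478, Rational(-1, 83878)), 501179) = Add(Rational(-80239, 41939), 501179) = Rational(21018865842, 41939)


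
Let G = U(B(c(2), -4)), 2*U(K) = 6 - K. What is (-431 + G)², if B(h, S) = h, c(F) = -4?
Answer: 181476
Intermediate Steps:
U(K) = 3 - K/2 (U(K) = (6 - K)/2 = 3 - K/2)
G = 5 (G = 3 - ½*(-4) = 3 + 2 = 5)
(-431 + G)² = (-431 + 5)² = (-426)² = 181476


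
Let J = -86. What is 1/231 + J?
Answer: -19865/231 ≈ -85.996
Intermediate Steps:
1/231 + J = 1/231 - 86 = -19865/231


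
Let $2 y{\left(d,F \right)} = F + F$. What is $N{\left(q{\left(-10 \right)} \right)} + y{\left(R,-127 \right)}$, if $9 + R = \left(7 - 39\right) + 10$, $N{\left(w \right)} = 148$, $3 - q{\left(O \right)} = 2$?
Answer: $21$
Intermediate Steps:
$q{\left(O \right)} = 1$ ($q{\left(O \right)} = 3 - 2 = 1$)
$R = -31$ ($R = -9 + \left(\left(7 - 39\right) + 10\right) = -9 + \left(-32 + 10\right) = -9 - 22 = -31$)
$y{\left(d,F \right)} = F$ ($y{\left(d,F \right)} = \frac{F + F}{2} = \frac{2 F}{2} = F$)
$N{\left(q{\left(-10 \right)} \right)} + y{\left(R,-127 \right)} = 148 - 127 = 21$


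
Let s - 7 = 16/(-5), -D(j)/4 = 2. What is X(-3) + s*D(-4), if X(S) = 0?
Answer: -152/5 ≈ -30.400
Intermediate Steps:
D(j) = -8 (D(j) = -4*2 = -8)
s = 19/5 (s = 7 + 16/(-5) = 7 + 16*(-⅕) = 7 - 16/5 = 19/5 ≈ 3.8000)
X(-3) + s*D(-4) = 0 + (19/5)*(-8) = 0 - 152/5 = -152/5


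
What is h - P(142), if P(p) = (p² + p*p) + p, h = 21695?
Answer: -18775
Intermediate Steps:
P(p) = p + 2*p² (P(p) = (p² + p²) + p = 2*p² + p = p + 2*p²)
h - P(142) = 21695 - 142*(1 + 2*142) = 21695 - 142*(1 + 284) = 21695 - 142*285 = 21695 - 1*40470 = 21695 - 40470 = -18775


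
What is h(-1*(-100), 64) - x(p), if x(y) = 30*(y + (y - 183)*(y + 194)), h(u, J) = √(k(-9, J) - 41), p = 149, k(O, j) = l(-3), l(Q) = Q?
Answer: 345390 + 2*I*√11 ≈ 3.4539e+5 + 6.6332*I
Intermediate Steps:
k(O, j) = -3
h(u, J) = 2*I*√11 (h(u, J) = √(-3 - 41) = √(-44) = 2*I*√11)
x(y) = 30*y + 30*(-183 + y)*(194 + y) (x(y) = 30*(y + (-183 + y)*(194 + y)) = 30*y + 30*(-183 + y)*(194 + y))
h(-1*(-100), 64) - x(p) = 2*I*√11 - (-1065060 + 30*149² + 360*149) = 2*I*√11 - (-1065060 + 30*22201 + 53640) = 2*I*√11 - (-1065060 + 666030 + 53640) = 2*I*√11 - 1*(-345390) = 2*I*√11 + 345390 = 345390 + 2*I*√11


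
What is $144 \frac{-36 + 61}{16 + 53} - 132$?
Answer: $- \frac{1836}{23} \approx -79.826$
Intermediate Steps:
$144 \frac{-36 + 61}{16 + 53} - 132 = 144 \cdot \frac{25}{69} - 132 = \frac{1200}{23} - 132 = - \frac{1836}{23}$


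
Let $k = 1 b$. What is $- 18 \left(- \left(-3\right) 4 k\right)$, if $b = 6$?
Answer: $-1296$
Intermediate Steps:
$k = 6$ ($k = 1 \cdot 6 = 6$)
$- 18 \left(- \left(-3\right) 4 k\right) = - 18 \left(- \left(-3\right) 4 \cdot 6\right) = - 18 \left(- \left(-12\right) 6\right) = - 18 \left(\left(-1\right) \left(-72\right)\right) = \left(-18\right) 72 = -1296$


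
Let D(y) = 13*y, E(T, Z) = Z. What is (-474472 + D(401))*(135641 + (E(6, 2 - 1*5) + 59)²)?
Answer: -65122356243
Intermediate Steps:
(-474472 + D(401))*(135641 + (E(6, 2 - 1*5) + 59)²) = (-474472 + 13*401)*(135641 + ((2 - 1*5) + 59)²) = (-474472 + 5213)*(135641 + ((2 - 5) + 59)²) = -469259*(135641 + (-3 + 59)²) = -469259*(135641 + 56²) = -469259*(135641 + 3136) = -469259*138777 = -65122356243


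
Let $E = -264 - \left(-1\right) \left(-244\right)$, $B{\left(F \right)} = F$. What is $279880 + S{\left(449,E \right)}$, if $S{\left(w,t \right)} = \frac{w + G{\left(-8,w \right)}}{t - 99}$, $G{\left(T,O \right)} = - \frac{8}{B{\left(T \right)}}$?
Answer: $\frac{169886710}{607} \approx 2.7988 \cdot 10^{5}$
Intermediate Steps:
$G{\left(T,O \right)} = - \frac{8}{T}$
$E = -508$ ($E = -264 - 244 = -508$)
$S{\left(w,t \right)} = \frac{1 + w}{-99 + t}$ ($S{\left(w,t \right)} = \frac{w - \frac{8}{-8}}{t - 99} = \frac{w - -1}{-99 + t} = \frac{w + 1}{-99 + t} = \frac{1 + w}{-99 + t}$)
$279880 + S{\left(449,E \right)} = 279880 + \frac{1 + 449}{-99 - 508} = 279880 + \frac{1}{-607} \cdot 450 = 279880 - \frac{450}{607} = \frac{169886710}{607}$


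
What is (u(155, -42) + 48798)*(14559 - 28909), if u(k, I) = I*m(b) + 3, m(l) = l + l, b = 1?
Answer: -699088950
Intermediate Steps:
m(l) = 2*l
u(k, I) = 3 + 2*I (u(k, I) = I*(2*1) + 3 = I*2 + 3 = 2*I + 3 = 3 + 2*I)
(u(155, -42) + 48798)*(14559 - 28909) = ((3 + 2*(-42)) + 48798)*(14559 - 28909) = ((3 - 84) + 48798)*(-14350) = (-81 + 48798)*(-14350) = 48717*(-14350) = -699088950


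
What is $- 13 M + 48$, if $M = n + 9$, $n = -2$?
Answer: $-43$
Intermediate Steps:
$M = 7$ ($M = -2 + 9 = 7$)
$- 13 M + 48 = \left(-13\right) 7 + 48 = -91 + 48 = -43$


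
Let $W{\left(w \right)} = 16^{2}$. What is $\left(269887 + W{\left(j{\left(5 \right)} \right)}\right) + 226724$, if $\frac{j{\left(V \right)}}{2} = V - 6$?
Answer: $496867$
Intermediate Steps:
$j{\left(V \right)} = -12 + 2 V$ ($j{\left(V \right)} = 2 \left(V - 6\right) = 2 \left(-6 + V\right) = -12 + 2 V$)
$W{\left(w \right)} = 256$
$\left(269887 + W{\left(j{\left(5 \right)} \right)}\right) + 226724 = \left(269887 + 256\right) + 226724 = 270143 + 226724 = 496867$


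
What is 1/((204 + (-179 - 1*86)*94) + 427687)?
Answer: 1/402981 ≈ 2.4815e-6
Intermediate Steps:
1/((204 + (-179 - 1*86)*94) + 427687) = 1/((204 + (-179 - 86)*94) + 427687) = 1/((204 - 265*94) + 427687) = 1/((204 - 24910) + 427687) = 1/(-24706 + 427687) = 1/402981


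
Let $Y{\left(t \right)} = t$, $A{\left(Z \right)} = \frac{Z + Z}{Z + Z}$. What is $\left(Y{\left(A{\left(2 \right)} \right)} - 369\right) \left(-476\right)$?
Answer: $175168$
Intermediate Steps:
$A{\left(Z \right)} = 1$ ($A{\left(Z \right)} = \frac{2 Z}{2 Z} = 2 Z \frac{1}{2 Z} = 1$)
$\left(Y{\left(A{\left(2 \right)} \right)} - 369\right) \left(-476\right) = \left(1 - 369\right) \left(-476\right) = \left(-368\right) \left(-476\right) = 175168$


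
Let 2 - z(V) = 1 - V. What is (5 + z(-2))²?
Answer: 16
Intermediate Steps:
z(V) = 1 + V (z(V) = 2 - (1 - V) = 2 + (-1 + V) = 1 + V)
(5 + z(-2))² = (5 + (1 - 2))² = (5 - 1)² = 4² = 16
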